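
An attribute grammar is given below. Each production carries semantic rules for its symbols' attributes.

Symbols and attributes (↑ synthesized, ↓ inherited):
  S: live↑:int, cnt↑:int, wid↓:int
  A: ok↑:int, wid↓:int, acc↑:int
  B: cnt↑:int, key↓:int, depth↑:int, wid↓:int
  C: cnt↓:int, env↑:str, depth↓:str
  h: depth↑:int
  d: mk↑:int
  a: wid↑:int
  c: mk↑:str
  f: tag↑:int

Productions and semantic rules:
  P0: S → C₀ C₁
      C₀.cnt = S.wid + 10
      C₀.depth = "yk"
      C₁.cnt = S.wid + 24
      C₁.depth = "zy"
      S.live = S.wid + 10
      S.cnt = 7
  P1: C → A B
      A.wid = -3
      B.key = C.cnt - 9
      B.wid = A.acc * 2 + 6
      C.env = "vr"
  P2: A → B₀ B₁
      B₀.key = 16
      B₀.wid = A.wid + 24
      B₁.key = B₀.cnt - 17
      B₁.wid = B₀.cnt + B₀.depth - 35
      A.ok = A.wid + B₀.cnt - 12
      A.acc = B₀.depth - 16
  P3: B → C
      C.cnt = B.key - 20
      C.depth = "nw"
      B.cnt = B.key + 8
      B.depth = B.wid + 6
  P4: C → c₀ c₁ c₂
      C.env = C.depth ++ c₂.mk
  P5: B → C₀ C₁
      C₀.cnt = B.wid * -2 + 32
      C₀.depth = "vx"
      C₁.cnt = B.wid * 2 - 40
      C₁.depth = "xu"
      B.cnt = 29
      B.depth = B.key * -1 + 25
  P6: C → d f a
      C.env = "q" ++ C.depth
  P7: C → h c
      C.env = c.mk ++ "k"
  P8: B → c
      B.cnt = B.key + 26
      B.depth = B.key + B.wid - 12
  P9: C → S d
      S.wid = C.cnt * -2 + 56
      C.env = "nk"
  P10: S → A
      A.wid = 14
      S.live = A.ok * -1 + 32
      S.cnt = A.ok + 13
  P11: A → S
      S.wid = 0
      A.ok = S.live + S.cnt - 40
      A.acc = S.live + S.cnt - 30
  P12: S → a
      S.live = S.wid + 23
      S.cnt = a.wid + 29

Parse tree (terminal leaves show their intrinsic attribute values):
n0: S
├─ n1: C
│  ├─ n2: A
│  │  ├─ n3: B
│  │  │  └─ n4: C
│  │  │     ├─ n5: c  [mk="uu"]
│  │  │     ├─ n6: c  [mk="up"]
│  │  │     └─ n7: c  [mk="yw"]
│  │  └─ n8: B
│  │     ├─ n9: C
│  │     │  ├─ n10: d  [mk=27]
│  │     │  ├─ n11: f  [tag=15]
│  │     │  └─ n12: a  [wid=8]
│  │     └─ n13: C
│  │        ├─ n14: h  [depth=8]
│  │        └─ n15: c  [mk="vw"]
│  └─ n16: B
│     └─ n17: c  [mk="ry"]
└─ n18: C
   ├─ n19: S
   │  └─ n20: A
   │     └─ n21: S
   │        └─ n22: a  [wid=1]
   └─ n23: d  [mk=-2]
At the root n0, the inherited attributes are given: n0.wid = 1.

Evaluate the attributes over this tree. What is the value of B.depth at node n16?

18

1. n0.wid = 1  [given at root]
2. n1.cnt = 11  [S.wid + 10]
3. n1.depth = "yk"  ["yk"]
4. n2.wid = -3  [-3]
5. n3.key = 16  [16]
6. n3.wid = 21  [A.wid + 24]
7. n4.cnt = -4  [B.key - 20]
8. n4.depth = "nw"  ["nw"]
9. n5.mk = "uu"  [terminal]
10. n6.mk = "up"  [terminal]
11. n7.mk = "yw"  [terminal]
12. n4.env = "nwyw"  [C.depth ++ c₂.mk]
13. n3.cnt = 24  [B.key + 8]
14. n3.depth = 27  [B.wid + 6]
15. n8.key = 7  [B₀.cnt - 17]
16. n8.wid = 16  [B₀.cnt + B₀.depth - 35]
17. n9.cnt = 0  [B.wid * -2 + 32]
18. n9.depth = "vx"  ["vx"]
19. n10.mk = 27  [terminal]
20. n11.tag = 15  [terminal]
21. n12.wid = 8  [terminal]
22. n9.env = "qvx"  ["q" ++ C.depth]
23. n13.cnt = -8  [B.wid * 2 - 40]
24. n13.depth = "xu"  ["xu"]
25. n14.depth = 8  [terminal]
26. n15.mk = "vw"  [terminal]
27. n13.env = "vwk"  [c.mk ++ "k"]
28. n8.cnt = 29  [29]
29. n8.depth = 18  [B.key * -1 + 25]
30. n2.ok = 9  [A.wid + B₀.cnt - 12]
31. n2.acc = 11  [B₀.depth - 16]
32. n16.key = 2  [C.cnt - 9]
33. n16.wid = 28  [A.acc * 2 + 6]
34. n17.mk = "ry"  [terminal]
35. n16.cnt = 28  [B.key + 26]
36. n16.depth = 18  [B.key + B.wid - 12]
37. n1.env = "vr"  ["vr"]
38. n18.cnt = 25  [S.wid + 24]
39. n18.depth = "zy"  ["zy"]
40. n19.wid = 6  [C.cnt * -2 + 56]
41. n20.wid = 14  [14]
42. n21.wid = 0  [0]
43. n22.wid = 1  [terminal]
44. n21.live = 23  [S.wid + 23]
45. n21.cnt = 30  [a.wid + 29]
46. n20.ok = 13  [S.live + S.cnt - 40]
47. n20.acc = 23  [S.live + S.cnt - 30]
48. n19.live = 19  [A.ok * -1 + 32]
49. n19.cnt = 26  [A.ok + 13]
50. n23.mk = -2  [terminal]
51. n18.env = "nk"  ["nk"]
52. n0.live = 11  [S.wid + 10]
53. n0.cnt = 7  [7]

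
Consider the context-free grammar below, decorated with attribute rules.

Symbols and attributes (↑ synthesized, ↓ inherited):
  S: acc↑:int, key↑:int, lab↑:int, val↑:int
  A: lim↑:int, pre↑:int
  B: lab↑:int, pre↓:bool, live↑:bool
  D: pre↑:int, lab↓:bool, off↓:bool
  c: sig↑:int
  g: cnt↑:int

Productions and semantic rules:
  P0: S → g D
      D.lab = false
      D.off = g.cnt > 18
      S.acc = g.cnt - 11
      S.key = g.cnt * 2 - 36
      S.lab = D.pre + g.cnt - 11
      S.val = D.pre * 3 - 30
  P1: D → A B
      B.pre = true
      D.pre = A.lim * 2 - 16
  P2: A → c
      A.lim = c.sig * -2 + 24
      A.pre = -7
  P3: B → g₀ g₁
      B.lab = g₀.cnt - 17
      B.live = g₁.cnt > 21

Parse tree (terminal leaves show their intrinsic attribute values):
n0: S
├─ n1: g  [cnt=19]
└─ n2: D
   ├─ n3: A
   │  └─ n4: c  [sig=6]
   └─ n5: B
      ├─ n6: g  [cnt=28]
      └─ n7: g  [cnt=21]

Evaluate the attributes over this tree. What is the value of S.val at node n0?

1. n1.cnt = 19  [terminal]
2. n2.lab = false  [false]
3. n2.off = true  [g.cnt > 18]
4. n4.sig = 6  [terminal]
5. n3.lim = 12  [c.sig * -2 + 24]
6. n3.pre = -7  [-7]
7. n5.pre = true  [true]
8. n6.cnt = 28  [terminal]
9. n7.cnt = 21  [terminal]
10. n5.lab = 11  [g₀.cnt - 17]
11. n5.live = false  [g₁.cnt > 21]
12. n2.pre = 8  [A.lim * 2 - 16]
13. n0.acc = 8  [g.cnt - 11]
14. n0.key = 2  [g.cnt * 2 - 36]
15. n0.lab = 16  [D.pre + g.cnt - 11]
16. n0.val = -6  [D.pre * 3 - 30]

-6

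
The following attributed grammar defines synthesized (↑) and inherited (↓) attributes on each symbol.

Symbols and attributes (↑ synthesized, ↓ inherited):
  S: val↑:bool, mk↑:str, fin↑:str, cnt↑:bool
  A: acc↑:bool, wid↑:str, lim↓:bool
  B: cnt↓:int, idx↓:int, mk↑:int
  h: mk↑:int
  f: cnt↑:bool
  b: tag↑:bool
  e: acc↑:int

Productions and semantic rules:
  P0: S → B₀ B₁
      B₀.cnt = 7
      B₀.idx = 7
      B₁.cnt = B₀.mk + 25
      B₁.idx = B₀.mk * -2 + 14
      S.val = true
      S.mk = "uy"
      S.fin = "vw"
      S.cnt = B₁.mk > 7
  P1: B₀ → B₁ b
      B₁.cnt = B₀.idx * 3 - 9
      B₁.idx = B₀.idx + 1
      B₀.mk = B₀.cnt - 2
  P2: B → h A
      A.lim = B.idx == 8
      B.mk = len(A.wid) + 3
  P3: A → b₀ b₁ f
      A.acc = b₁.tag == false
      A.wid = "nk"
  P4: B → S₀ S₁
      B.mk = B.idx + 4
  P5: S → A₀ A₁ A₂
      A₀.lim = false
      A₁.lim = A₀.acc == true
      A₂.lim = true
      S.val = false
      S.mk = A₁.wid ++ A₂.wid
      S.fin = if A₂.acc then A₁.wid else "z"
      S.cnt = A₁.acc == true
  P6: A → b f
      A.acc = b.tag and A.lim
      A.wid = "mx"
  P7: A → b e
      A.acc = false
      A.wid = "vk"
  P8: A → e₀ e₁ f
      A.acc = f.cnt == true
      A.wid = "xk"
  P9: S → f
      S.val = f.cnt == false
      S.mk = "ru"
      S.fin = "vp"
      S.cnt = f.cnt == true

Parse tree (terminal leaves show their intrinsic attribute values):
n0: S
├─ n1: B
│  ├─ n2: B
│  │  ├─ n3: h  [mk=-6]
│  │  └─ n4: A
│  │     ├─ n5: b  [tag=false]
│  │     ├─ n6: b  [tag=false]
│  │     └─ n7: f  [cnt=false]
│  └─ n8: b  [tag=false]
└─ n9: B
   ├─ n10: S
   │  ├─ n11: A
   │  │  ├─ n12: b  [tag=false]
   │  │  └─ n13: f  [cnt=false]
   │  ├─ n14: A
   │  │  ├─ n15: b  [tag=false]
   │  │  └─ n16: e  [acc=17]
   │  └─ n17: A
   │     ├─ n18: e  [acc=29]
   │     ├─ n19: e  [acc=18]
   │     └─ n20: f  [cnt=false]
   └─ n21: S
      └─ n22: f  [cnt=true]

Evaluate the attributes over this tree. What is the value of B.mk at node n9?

1. n1.cnt = 7  [7]
2. n1.idx = 7  [7]
3. n2.cnt = 12  [B₀.idx * 3 - 9]
4. n2.idx = 8  [B₀.idx + 1]
5. n3.mk = -6  [terminal]
6. n4.lim = true  [B.idx == 8]
7. n5.tag = false  [terminal]
8. n6.tag = false  [terminal]
9. n7.cnt = false  [terminal]
10. n4.acc = true  [b₁.tag == false]
11. n4.wid = "nk"  ["nk"]
12. n2.mk = 5  [len(A.wid) + 3]
13. n8.tag = false  [terminal]
14. n1.mk = 5  [B₀.cnt - 2]
15. n9.cnt = 30  [B₀.mk + 25]
16. n9.idx = 4  [B₀.mk * -2 + 14]
17. n11.lim = false  [false]
18. n12.tag = false  [terminal]
19. n13.cnt = false  [terminal]
20. n11.acc = false  [b.tag and A.lim]
21. n11.wid = "mx"  ["mx"]
22. n14.lim = false  [A₀.acc == true]
23. n15.tag = false  [terminal]
24. n16.acc = 17  [terminal]
25. n14.acc = false  [false]
26. n14.wid = "vk"  ["vk"]
27. n17.lim = true  [true]
28. n18.acc = 29  [terminal]
29. n19.acc = 18  [terminal]
30. n20.cnt = false  [terminal]
31. n17.acc = false  [f.cnt == true]
32. n17.wid = "xk"  ["xk"]
33. n10.val = false  [false]
34. n10.mk = "vkxk"  [A₁.wid ++ A₂.wid]
35. n10.fin = "z"  [if A₂.acc then A₁.wid else "z"]
36. n10.cnt = false  [A₁.acc == true]
37. n22.cnt = true  [terminal]
38. n21.val = false  [f.cnt == false]
39. n21.mk = "ru"  ["ru"]
40. n21.fin = "vp"  ["vp"]
41. n21.cnt = true  [f.cnt == true]
42. n9.mk = 8  [B.idx + 4]
43. n0.val = true  [true]
44. n0.mk = "uy"  ["uy"]
45. n0.fin = "vw"  ["vw"]
46. n0.cnt = true  [B₁.mk > 7]

8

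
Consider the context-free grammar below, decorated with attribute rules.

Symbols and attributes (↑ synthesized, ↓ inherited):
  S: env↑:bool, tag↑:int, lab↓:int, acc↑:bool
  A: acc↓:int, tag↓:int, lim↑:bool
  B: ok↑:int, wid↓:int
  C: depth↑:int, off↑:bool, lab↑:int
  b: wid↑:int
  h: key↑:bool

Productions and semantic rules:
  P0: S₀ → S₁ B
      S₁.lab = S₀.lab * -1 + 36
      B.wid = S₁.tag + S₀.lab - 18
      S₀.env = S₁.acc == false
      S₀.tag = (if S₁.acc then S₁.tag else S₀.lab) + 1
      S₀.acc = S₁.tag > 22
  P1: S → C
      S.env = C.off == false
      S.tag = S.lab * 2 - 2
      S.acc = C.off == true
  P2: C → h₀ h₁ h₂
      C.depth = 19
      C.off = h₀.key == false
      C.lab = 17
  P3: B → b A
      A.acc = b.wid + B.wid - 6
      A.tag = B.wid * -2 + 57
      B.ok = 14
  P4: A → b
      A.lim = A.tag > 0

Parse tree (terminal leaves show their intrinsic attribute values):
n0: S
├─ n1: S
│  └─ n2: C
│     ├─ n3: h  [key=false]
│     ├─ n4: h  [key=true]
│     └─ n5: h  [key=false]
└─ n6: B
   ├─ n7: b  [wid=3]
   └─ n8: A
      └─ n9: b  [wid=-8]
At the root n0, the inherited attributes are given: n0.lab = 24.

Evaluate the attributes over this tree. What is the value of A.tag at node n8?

1. n0.lab = 24  [given at root]
2. n1.lab = 12  [S₀.lab * -1 + 36]
3. n3.key = false  [terminal]
4. n4.key = true  [terminal]
5. n5.key = false  [terminal]
6. n2.depth = 19  [19]
7. n2.off = true  [h₀.key == false]
8. n2.lab = 17  [17]
9. n1.env = false  [C.off == false]
10. n1.tag = 22  [S.lab * 2 - 2]
11. n1.acc = true  [C.off == true]
12. n6.wid = 28  [S₁.tag + S₀.lab - 18]
13. n7.wid = 3  [terminal]
14. n8.acc = 25  [b.wid + B.wid - 6]
15. n8.tag = 1  [B.wid * -2 + 57]
16. n9.wid = -8  [terminal]
17. n8.lim = true  [A.tag > 0]
18. n6.ok = 14  [14]
19. n0.env = false  [S₁.acc == false]
20. n0.tag = 23  [(if S₁.acc then S₁.tag else S₀.lab) + 1]
21. n0.acc = false  [S₁.tag > 22]

1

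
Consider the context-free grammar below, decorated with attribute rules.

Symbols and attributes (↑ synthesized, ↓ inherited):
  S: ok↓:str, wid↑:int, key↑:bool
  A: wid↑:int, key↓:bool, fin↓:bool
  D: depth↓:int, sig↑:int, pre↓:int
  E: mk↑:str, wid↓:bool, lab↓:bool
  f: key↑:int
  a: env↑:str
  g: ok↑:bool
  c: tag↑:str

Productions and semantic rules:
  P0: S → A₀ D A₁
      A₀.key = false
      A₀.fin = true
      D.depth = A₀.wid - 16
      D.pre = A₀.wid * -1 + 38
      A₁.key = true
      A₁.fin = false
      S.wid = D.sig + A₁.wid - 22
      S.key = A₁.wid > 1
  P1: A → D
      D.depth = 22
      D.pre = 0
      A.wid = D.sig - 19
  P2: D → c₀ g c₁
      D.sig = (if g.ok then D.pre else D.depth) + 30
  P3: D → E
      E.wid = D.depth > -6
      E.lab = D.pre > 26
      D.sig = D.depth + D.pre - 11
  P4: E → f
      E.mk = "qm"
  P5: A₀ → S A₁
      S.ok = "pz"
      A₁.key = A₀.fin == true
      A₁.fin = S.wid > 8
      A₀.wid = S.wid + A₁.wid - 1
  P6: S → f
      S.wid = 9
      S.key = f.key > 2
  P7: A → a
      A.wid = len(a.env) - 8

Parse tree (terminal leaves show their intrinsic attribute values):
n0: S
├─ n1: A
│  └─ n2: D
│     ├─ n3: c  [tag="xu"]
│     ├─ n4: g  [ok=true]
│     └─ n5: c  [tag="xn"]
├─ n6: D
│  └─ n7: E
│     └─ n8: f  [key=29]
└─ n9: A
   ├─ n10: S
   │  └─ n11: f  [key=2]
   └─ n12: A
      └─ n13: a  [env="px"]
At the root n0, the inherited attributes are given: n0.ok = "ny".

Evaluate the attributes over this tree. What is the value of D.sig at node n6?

11

1. n0.ok = "ny"  [given at root]
2. n1.key = false  [false]
3. n1.fin = true  [true]
4. n2.depth = 22  [22]
5. n2.pre = 0  [0]
6. n3.tag = "xu"  [terminal]
7. n4.ok = true  [terminal]
8. n5.tag = "xn"  [terminal]
9. n2.sig = 30  [(if g.ok then D.pre else D.depth) + 30]
10. n1.wid = 11  [D.sig - 19]
11. n6.depth = -5  [A₀.wid - 16]
12. n6.pre = 27  [A₀.wid * -1 + 38]
13. n7.wid = true  [D.depth > -6]
14. n7.lab = true  [D.pre > 26]
15. n8.key = 29  [terminal]
16. n7.mk = "qm"  ["qm"]
17. n6.sig = 11  [D.depth + D.pre - 11]
18. n9.key = true  [true]
19. n9.fin = false  [false]
20. n10.ok = "pz"  ["pz"]
21. n11.key = 2  [terminal]
22. n10.wid = 9  [9]
23. n10.key = false  [f.key > 2]
24. n12.key = false  [A₀.fin == true]
25. n12.fin = true  [S.wid > 8]
26. n13.env = "px"  [terminal]
27. n12.wid = -6  [len(a.env) - 8]
28. n9.wid = 2  [S.wid + A₁.wid - 1]
29. n0.wid = -9  [D.sig + A₁.wid - 22]
30. n0.key = true  [A₁.wid > 1]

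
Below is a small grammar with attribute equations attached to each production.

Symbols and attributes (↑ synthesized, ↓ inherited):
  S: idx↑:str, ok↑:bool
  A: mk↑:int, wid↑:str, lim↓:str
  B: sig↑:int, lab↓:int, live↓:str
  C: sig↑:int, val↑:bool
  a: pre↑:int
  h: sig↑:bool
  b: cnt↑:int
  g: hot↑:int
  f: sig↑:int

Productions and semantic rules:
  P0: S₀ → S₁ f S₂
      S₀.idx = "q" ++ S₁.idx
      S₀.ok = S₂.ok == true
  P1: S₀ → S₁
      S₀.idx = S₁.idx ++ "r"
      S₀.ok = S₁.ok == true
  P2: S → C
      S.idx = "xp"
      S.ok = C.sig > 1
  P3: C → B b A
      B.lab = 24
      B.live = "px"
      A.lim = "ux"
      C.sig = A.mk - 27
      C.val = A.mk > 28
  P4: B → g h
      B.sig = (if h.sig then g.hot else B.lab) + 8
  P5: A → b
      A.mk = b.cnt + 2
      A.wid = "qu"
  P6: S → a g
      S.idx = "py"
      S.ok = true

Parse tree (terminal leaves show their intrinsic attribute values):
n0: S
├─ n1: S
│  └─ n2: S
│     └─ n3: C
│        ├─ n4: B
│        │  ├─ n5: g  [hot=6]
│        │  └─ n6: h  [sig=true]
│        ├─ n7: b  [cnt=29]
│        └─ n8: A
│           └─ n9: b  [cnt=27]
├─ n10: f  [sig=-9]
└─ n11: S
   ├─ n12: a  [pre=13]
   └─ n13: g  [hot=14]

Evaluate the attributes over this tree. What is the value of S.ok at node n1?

1. n4.lab = 24  [24]
2. n4.live = "px"  ["px"]
3. n5.hot = 6  [terminal]
4. n6.sig = true  [terminal]
5. n4.sig = 14  [(if h.sig then g.hot else B.lab) + 8]
6. n7.cnt = 29  [terminal]
7. n8.lim = "ux"  ["ux"]
8. n9.cnt = 27  [terminal]
9. n8.mk = 29  [b.cnt + 2]
10. n8.wid = "qu"  ["qu"]
11. n3.sig = 2  [A.mk - 27]
12. n3.val = true  [A.mk > 28]
13. n2.idx = "xp"  ["xp"]
14. n2.ok = true  [C.sig > 1]
15. n1.idx = "xpr"  [S₁.idx ++ "r"]
16. n1.ok = true  [S₁.ok == true]
17. n10.sig = -9  [terminal]
18. n12.pre = 13  [terminal]
19. n13.hot = 14  [terminal]
20. n11.idx = "py"  ["py"]
21. n11.ok = true  [true]
22. n0.idx = "qxpr"  ["q" ++ S₁.idx]
23. n0.ok = true  [S₂.ok == true]

true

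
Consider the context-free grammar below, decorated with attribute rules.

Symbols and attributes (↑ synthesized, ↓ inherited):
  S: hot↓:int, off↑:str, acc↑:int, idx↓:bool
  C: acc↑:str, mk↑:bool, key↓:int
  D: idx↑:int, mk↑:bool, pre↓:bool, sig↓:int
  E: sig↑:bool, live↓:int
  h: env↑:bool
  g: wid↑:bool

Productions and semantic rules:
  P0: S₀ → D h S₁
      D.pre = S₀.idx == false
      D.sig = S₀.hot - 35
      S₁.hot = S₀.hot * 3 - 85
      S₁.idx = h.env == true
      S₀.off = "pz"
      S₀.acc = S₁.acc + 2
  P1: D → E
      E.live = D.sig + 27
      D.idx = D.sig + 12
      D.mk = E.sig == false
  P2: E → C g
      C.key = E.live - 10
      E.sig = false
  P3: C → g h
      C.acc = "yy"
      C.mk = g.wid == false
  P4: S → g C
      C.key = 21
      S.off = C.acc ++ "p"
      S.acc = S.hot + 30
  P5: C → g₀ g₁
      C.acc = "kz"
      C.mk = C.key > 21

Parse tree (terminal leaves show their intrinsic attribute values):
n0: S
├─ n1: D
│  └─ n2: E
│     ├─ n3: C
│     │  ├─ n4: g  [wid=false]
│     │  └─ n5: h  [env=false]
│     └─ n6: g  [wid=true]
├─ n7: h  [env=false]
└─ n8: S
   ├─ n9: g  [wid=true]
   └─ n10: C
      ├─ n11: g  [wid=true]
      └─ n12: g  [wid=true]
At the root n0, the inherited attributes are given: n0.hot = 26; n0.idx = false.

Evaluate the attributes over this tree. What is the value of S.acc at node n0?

25

1. n0.hot = 26  [given at root]
2. n0.idx = false  [given at root]
3. n1.pre = true  [S₀.idx == false]
4. n1.sig = -9  [S₀.hot - 35]
5. n2.live = 18  [D.sig + 27]
6. n3.key = 8  [E.live - 10]
7. n4.wid = false  [terminal]
8. n5.env = false  [terminal]
9. n3.acc = "yy"  ["yy"]
10. n3.mk = true  [g.wid == false]
11. n6.wid = true  [terminal]
12. n2.sig = false  [false]
13. n1.idx = 3  [D.sig + 12]
14. n1.mk = true  [E.sig == false]
15. n7.env = false  [terminal]
16. n8.hot = -7  [S₀.hot * 3 - 85]
17. n8.idx = false  [h.env == true]
18. n9.wid = true  [terminal]
19. n10.key = 21  [21]
20. n11.wid = true  [terminal]
21. n12.wid = true  [terminal]
22. n10.acc = "kz"  ["kz"]
23. n10.mk = false  [C.key > 21]
24. n8.off = "kzp"  [C.acc ++ "p"]
25. n8.acc = 23  [S.hot + 30]
26. n0.off = "pz"  ["pz"]
27. n0.acc = 25  [S₁.acc + 2]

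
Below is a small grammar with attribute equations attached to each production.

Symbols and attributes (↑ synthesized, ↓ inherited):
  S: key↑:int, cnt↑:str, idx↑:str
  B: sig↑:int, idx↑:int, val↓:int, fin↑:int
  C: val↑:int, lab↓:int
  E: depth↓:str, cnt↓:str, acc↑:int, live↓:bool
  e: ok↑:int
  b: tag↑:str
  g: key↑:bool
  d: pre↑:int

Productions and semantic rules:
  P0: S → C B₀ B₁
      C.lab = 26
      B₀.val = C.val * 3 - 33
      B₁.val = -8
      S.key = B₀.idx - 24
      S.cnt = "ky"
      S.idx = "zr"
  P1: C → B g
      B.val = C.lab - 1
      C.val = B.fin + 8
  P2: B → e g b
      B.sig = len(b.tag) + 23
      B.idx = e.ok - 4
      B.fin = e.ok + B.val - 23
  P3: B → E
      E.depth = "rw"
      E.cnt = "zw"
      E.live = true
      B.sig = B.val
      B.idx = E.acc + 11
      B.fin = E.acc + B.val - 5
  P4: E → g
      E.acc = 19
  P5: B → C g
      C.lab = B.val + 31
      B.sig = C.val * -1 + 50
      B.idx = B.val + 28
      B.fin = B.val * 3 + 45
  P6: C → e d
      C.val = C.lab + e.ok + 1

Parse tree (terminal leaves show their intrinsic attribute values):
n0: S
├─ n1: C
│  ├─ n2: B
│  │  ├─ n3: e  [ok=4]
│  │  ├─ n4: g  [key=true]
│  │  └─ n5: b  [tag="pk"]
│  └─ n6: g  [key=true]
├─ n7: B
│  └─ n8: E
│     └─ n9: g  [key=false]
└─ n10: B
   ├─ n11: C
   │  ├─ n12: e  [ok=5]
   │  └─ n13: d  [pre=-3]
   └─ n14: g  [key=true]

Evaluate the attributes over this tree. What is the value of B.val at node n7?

9

1. n1.lab = 26  [26]
2. n2.val = 25  [C.lab - 1]
3. n3.ok = 4  [terminal]
4. n4.key = true  [terminal]
5. n5.tag = "pk"  [terminal]
6. n2.sig = 25  [len(b.tag) + 23]
7. n2.idx = 0  [e.ok - 4]
8. n2.fin = 6  [e.ok + B.val - 23]
9. n6.key = true  [terminal]
10. n1.val = 14  [B.fin + 8]
11. n7.val = 9  [C.val * 3 - 33]
12. n8.depth = "rw"  ["rw"]
13. n8.cnt = "zw"  ["zw"]
14. n8.live = true  [true]
15. n9.key = false  [terminal]
16. n8.acc = 19  [19]
17. n7.sig = 9  [B.val]
18. n7.idx = 30  [E.acc + 11]
19. n7.fin = 23  [E.acc + B.val - 5]
20. n10.val = -8  [-8]
21. n11.lab = 23  [B.val + 31]
22. n12.ok = 5  [terminal]
23. n13.pre = -3  [terminal]
24. n11.val = 29  [C.lab + e.ok + 1]
25. n14.key = true  [terminal]
26. n10.sig = 21  [C.val * -1 + 50]
27. n10.idx = 20  [B.val + 28]
28. n10.fin = 21  [B.val * 3 + 45]
29. n0.key = 6  [B₀.idx - 24]
30. n0.cnt = "ky"  ["ky"]
31. n0.idx = "zr"  ["zr"]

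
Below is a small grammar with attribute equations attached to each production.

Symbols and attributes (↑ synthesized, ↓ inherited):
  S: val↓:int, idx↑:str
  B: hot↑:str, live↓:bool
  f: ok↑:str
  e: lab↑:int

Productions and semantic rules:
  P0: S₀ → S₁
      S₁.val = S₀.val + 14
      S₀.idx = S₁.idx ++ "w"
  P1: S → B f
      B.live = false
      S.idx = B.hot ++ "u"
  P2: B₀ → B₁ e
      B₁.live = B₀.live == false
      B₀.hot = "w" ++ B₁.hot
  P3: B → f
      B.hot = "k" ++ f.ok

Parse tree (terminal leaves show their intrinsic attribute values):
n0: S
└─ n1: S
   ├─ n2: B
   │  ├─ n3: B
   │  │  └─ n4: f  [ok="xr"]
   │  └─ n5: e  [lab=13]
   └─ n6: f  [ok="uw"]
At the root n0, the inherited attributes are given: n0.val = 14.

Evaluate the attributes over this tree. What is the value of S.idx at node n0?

"wkxruw"

1. n0.val = 14  [given at root]
2. n1.val = 28  [S₀.val + 14]
3. n2.live = false  [false]
4. n3.live = true  [B₀.live == false]
5. n4.ok = "xr"  [terminal]
6. n3.hot = "kxr"  ["k" ++ f.ok]
7. n5.lab = 13  [terminal]
8. n2.hot = "wkxr"  ["w" ++ B₁.hot]
9. n6.ok = "uw"  [terminal]
10. n1.idx = "wkxru"  [B.hot ++ "u"]
11. n0.idx = "wkxruw"  [S₁.idx ++ "w"]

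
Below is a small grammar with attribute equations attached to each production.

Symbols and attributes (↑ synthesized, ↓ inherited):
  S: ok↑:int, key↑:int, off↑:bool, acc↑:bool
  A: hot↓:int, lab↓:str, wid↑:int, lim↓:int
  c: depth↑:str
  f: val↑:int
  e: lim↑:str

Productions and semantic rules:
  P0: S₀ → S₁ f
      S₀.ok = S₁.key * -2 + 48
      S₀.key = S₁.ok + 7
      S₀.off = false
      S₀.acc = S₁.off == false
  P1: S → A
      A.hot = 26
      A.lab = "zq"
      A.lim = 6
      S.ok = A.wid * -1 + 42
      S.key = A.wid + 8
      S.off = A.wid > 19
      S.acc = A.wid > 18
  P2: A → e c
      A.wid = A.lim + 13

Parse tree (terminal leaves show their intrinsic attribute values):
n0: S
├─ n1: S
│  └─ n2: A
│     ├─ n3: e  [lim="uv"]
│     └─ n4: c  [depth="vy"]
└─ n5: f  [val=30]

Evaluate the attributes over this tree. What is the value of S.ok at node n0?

1. n2.hot = 26  [26]
2. n2.lab = "zq"  ["zq"]
3. n2.lim = 6  [6]
4. n3.lim = "uv"  [terminal]
5. n4.depth = "vy"  [terminal]
6. n2.wid = 19  [A.lim + 13]
7. n1.ok = 23  [A.wid * -1 + 42]
8. n1.key = 27  [A.wid + 8]
9. n1.off = false  [A.wid > 19]
10. n1.acc = true  [A.wid > 18]
11. n5.val = 30  [terminal]
12. n0.ok = -6  [S₁.key * -2 + 48]
13. n0.key = 30  [S₁.ok + 7]
14. n0.off = false  [false]
15. n0.acc = true  [S₁.off == false]

-6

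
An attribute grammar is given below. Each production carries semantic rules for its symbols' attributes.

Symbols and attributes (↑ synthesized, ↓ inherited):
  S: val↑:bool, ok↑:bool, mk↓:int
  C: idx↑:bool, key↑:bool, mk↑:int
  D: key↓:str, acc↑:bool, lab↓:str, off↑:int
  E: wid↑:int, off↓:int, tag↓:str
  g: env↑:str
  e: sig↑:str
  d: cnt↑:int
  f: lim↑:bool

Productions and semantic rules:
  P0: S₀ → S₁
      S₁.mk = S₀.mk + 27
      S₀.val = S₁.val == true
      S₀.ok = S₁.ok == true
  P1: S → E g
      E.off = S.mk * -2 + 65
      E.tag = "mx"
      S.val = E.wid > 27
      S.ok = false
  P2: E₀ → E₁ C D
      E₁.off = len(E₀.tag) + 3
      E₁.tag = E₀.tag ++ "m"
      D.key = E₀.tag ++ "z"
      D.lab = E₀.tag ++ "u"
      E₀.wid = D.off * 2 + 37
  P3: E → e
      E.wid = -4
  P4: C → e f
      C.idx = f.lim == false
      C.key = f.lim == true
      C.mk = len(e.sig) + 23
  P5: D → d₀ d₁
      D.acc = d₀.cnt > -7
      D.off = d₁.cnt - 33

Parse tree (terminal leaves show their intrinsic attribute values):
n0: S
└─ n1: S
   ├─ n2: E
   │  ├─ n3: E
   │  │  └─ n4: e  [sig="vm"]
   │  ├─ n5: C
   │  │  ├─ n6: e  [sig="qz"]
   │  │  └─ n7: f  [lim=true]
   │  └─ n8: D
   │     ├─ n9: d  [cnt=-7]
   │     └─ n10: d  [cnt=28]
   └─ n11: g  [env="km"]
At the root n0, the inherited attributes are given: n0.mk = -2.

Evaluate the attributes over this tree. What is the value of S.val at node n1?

false

1. n0.mk = -2  [given at root]
2. n1.mk = 25  [S₀.mk + 27]
3. n2.off = 15  [S.mk * -2 + 65]
4. n2.tag = "mx"  ["mx"]
5. n3.off = 5  [len(E₀.tag) + 3]
6. n3.tag = "mxm"  [E₀.tag ++ "m"]
7. n4.sig = "vm"  [terminal]
8. n3.wid = -4  [-4]
9. n6.sig = "qz"  [terminal]
10. n7.lim = true  [terminal]
11. n5.idx = false  [f.lim == false]
12. n5.key = true  [f.lim == true]
13. n5.mk = 25  [len(e.sig) + 23]
14. n8.key = "mxz"  [E₀.tag ++ "z"]
15. n8.lab = "mxu"  [E₀.tag ++ "u"]
16. n9.cnt = -7  [terminal]
17. n10.cnt = 28  [terminal]
18. n8.acc = false  [d₀.cnt > -7]
19. n8.off = -5  [d₁.cnt - 33]
20. n2.wid = 27  [D.off * 2 + 37]
21. n11.env = "km"  [terminal]
22. n1.val = false  [E.wid > 27]
23. n1.ok = false  [false]
24. n0.val = false  [S₁.val == true]
25. n0.ok = false  [S₁.ok == true]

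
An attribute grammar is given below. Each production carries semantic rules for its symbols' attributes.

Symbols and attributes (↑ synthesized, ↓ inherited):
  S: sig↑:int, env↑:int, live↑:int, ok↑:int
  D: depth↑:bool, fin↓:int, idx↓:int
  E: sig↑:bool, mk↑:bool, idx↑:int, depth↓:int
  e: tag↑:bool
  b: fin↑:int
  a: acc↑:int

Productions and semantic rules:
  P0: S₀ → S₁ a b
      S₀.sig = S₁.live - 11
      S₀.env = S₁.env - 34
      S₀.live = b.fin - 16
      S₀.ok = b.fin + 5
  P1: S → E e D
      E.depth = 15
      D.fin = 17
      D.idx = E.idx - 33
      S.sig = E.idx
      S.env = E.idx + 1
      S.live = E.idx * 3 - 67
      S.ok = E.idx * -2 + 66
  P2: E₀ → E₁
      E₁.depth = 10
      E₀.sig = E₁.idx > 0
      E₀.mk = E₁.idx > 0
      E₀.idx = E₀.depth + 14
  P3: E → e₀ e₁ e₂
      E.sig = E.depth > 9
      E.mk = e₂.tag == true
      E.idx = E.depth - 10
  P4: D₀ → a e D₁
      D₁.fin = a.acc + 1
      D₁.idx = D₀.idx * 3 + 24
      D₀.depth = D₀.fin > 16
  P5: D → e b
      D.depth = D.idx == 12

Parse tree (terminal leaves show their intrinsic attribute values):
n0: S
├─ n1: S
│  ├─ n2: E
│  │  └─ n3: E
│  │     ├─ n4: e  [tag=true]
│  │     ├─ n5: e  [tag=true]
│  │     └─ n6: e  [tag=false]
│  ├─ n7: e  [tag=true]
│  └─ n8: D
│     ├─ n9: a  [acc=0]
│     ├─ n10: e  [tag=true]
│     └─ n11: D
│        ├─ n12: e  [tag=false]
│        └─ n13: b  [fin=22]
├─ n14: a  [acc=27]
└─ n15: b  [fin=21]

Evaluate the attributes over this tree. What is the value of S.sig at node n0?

1. n2.depth = 15  [15]
2. n3.depth = 10  [10]
3. n4.tag = true  [terminal]
4. n5.tag = true  [terminal]
5. n6.tag = false  [terminal]
6. n3.sig = true  [E.depth > 9]
7. n3.mk = false  [e₂.tag == true]
8. n3.idx = 0  [E.depth - 10]
9. n2.sig = false  [E₁.idx > 0]
10. n2.mk = false  [E₁.idx > 0]
11. n2.idx = 29  [E₀.depth + 14]
12. n7.tag = true  [terminal]
13. n8.fin = 17  [17]
14. n8.idx = -4  [E.idx - 33]
15. n9.acc = 0  [terminal]
16. n10.tag = true  [terminal]
17. n11.fin = 1  [a.acc + 1]
18. n11.idx = 12  [D₀.idx * 3 + 24]
19. n12.tag = false  [terminal]
20. n13.fin = 22  [terminal]
21. n11.depth = true  [D.idx == 12]
22. n8.depth = true  [D₀.fin > 16]
23. n1.sig = 29  [E.idx]
24. n1.env = 30  [E.idx + 1]
25. n1.live = 20  [E.idx * 3 - 67]
26. n1.ok = 8  [E.idx * -2 + 66]
27. n14.acc = 27  [terminal]
28. n15.fin = 21  [terminal]
29. n0.sig = 9  [S₁.live - 11]
30. n0.env = -4  [S₁.env - 34]
31. n0.live = 5  [b.fin - 16]
32. n0.ok = 26  [b.fin + 5]

9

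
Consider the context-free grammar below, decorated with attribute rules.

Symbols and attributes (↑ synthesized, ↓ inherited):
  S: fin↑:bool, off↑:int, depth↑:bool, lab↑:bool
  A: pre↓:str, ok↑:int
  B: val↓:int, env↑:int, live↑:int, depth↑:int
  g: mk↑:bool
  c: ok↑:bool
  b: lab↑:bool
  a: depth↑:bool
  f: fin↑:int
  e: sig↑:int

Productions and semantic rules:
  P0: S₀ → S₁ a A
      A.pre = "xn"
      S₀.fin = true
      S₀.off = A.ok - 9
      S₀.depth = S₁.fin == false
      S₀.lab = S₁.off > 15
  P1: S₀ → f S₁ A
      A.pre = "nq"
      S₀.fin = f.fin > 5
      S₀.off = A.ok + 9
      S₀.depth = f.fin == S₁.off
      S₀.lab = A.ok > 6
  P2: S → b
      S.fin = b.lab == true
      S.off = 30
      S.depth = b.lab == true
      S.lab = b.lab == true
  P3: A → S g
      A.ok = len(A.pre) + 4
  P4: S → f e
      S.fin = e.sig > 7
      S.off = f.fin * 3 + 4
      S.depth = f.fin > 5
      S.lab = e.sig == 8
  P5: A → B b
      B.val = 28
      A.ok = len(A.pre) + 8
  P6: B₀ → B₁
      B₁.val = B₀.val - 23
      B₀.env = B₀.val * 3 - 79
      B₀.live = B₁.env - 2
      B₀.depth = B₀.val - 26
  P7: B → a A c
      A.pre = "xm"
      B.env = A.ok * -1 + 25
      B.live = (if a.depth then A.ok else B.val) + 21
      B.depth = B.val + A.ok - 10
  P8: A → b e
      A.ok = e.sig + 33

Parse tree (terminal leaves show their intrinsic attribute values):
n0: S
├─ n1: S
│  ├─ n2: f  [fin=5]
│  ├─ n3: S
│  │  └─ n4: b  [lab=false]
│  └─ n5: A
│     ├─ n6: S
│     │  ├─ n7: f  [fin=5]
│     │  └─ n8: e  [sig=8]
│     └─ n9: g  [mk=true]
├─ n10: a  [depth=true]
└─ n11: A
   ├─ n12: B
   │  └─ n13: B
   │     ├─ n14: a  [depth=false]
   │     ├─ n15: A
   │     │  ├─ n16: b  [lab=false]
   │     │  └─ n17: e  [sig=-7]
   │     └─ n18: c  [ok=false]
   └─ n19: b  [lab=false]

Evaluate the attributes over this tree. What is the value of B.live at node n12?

1. n2.fin = 5  [terminal]
2. n4.lab = false  [terminal]
3. n3.fin = false  [b.lab == true]
4. n3.off = 30  [30]
5. n3.depth = false  [b.lab == true]
6. n3.lab = false  [b.lab == true]
7. n5.pre = "nq"  ["nq"]
8. n7.fin = 5  [terminal]
9. n8.sig = 8  [terminal]
10. n6.fin = true  [e.sig > 7]
11. n6.off = 19  [f.fin * 3 + 4]
12. n6.depth = false  [f.fin > 5]
13. n6.lab = true  [e.sig == 8]
14. n9.mk = true  [terminal]
15. n5.ok = 6  [len(A.pre) + 4]
16. n1.fin = false  [f.fin > 5]
17. n1.off = 15  [A.ok + 9]
18. n1.depth = false  [f.fin == S₁.off]
19. n1.lab = false  [A.ok > 6]
20. n10.depth = true  [terminal]
21. n11.pre = "xn"  ["xn"]
22. n12.val = 28  [28]
23. n13.val = 5  [B₀.val - 23]
24. n14.depth = false  [terminal]
25. n15.pre = "xm"  ["xm"]
26. n16.lab = false  [terminal]
27. n17.sig = -7  [terminal]
28. n15.ok = 26  [e.sig + 33]
29. n18.ok = false  [terminal]
30. n13.env = -1  [A.ok * -1 + 25]
31. n13.live = 26  [(if a.depth then A.ok else B.val) + 21]
32. n13.depth = 21  [B.val + A.ok - 10]
33. n12.env = 5  [B₀.val * 3 - 79]
34. n12.live = -3  [B₁.env - 2]
35. n12.depth = 2  [B₀.val - 26]
36. n19.lab = false  [terminal]
37. n11.ok = 10  [len(A.pre) + 8]
38. n0.fin = true  [true]
39. n0.off = 1  [A.ok - 9]
40. n0.depth = true  [S₁.fin == false]
41. n0.lab = false  [S₁.off > 15]

-3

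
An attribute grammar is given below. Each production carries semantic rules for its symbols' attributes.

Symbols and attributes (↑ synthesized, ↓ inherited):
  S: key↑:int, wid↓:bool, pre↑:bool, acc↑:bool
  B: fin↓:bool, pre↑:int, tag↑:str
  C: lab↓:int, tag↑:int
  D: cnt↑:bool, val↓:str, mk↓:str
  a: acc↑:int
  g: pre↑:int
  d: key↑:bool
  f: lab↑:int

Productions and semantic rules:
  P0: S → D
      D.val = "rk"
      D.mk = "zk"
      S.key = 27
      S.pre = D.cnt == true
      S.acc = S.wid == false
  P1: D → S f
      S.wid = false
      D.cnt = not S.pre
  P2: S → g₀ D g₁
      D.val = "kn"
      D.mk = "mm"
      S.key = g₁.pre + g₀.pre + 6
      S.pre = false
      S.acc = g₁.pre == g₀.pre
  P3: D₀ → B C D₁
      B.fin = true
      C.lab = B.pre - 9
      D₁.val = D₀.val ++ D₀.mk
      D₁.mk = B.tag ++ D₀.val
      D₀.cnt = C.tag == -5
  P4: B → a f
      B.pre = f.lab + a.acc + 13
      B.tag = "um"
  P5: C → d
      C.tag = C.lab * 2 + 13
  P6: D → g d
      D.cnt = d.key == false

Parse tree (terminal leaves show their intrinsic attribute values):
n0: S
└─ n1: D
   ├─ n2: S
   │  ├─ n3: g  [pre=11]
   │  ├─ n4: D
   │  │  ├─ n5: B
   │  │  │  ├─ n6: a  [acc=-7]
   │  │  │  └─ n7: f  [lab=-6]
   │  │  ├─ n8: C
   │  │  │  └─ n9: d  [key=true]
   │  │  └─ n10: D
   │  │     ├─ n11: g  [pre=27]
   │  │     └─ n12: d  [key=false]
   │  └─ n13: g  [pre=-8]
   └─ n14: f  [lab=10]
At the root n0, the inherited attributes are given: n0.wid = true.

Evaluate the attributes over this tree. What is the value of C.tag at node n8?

1. n0.wid = true  [given at root]
2. n1.val = "rk"  ["rk"]
3. n1.mk = "zk"  ["zk"]
4. n2.wid = false  [false]
5. n3.pre = 11  [terminal]
6. n4.val = "kn"  ["kn"]
7. n4.mk = "mm"  ["mm"]
8. n5.fin = true  [true]
9. n6.acc = -7  [terminal]
10. n7.lab = -6  [terminal]
11. n5.pre = 0  [f.lab + a.acc + 13]
12. n5.tag = "um"  ["um"]
13. n8.lab = -9  [B.pre - 9]
14. n9.key = true  [terminal]
15. n8.tag = -5  [C.lab * 2 + 13]
16. n10.val = "knmm"  [D₀.val ++ D₀.mk]
17. n10.mk = "umkn"  [B.tag ++ D₀.val]
18. n11.pre = 27  [terminal]
19. n12.key = false  [terminal]
20. n10.cnt = true  [d.key == false]
21. n4.cnt = true  [C.tag == -5]
22. n13.pre = -8  [terminal]
23. n2.key = 9  [g₁.pre + g₀.pre + 6]
24. n2.pre = false  [false]
25. n2.acc = false  [g₁.pre == g₀.pre]
26. n14.lab = 10  [terminal]
27. n1.cnt = true  [not S.pre]
28. n0.key = 27  [27]
29. n0.pre = true  [D.cnt == true]
30. n0.acc = false  [S.wid == false]

-5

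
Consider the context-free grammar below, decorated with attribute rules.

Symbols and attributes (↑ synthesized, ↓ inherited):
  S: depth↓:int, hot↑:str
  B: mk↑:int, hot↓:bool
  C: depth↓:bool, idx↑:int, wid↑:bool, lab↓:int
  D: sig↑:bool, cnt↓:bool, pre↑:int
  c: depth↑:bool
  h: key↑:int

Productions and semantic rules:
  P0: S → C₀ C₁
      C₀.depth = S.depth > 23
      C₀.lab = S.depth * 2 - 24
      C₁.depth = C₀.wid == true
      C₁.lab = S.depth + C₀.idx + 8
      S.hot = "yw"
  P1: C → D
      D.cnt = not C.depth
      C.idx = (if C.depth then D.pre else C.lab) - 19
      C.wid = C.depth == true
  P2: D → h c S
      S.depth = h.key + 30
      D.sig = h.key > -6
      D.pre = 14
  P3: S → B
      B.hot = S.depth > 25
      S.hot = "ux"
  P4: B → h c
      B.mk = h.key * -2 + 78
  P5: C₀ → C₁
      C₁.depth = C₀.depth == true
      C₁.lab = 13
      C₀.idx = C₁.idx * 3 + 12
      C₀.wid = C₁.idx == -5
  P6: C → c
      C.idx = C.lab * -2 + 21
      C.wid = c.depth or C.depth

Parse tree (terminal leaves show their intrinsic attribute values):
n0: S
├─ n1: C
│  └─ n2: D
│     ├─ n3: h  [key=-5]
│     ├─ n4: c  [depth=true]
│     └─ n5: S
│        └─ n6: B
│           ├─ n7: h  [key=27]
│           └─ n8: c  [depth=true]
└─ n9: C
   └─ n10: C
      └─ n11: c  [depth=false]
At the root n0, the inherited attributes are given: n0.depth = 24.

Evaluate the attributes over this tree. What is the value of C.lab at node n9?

27

1. n0.depth = 24  [given at root]
2. n1.depth = true  [S.depth > 23]
3. n1.lab = 24  [S.depth * 2 - 24]
4. n2.cnt = false  [not C.depth]
5. n3.key = -5  [terminal]
6. n4.depth = true  [terminal]
7. n5.depth = 25  [h.key + 30]
8. n6.hot = false  [S.depth > 25]
9. n7.key = 27  [terminal]
10. n8.depth = true  [terminal]
11. n6.mk = 24  [h.key * -2 + 78]
12. n5.hot = "ux"  ["ux"]
13. n2.sig = true  [h.key > -6]
14. n2.pre = 14  [14]
15. n1.idx = -5  [(if C.depth then D.pre else C.lab) - 19]
16. n1.wid = true  [C.depth == true]
17. n9.depth = true  [C₀.wid == true]
18. n9.lab = 27  [S.depth + C₀.idx + 8]
19. n10.depth = true  [C₀.depth == true]
20. n10.lab = 13  [13]
21. n11.depth = false  [terminal]
22. n10.idx = -5  [C.lab * -2 + 21]
23. n10.wid = true  [c.depth or C.depth]
24. n9.idx = -3  [C₁.idx * 3 + 12]
25. n9.wid = true  [C₁.idx == -5]
26. n0.hot = "yw"  ["yw"]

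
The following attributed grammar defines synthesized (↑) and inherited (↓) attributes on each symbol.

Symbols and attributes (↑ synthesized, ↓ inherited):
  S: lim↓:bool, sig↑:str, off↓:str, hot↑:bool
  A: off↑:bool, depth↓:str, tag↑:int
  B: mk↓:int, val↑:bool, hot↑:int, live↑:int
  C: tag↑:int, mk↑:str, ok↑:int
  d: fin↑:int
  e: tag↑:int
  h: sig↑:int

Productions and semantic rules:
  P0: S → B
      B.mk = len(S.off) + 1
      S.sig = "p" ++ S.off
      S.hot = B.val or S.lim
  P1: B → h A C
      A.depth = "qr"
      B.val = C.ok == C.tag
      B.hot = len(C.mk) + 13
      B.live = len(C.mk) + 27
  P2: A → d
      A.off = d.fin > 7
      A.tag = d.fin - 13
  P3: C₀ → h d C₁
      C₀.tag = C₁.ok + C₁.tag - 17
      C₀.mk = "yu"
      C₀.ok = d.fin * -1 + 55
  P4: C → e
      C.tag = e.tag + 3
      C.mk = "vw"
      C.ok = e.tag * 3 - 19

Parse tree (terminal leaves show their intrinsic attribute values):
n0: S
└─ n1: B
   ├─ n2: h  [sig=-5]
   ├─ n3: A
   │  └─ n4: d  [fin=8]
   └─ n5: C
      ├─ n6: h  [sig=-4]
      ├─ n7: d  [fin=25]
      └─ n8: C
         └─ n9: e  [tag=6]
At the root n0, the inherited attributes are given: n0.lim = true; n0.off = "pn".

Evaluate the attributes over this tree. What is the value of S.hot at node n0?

1. n0.lim = true  [given at root]
2. n0.off = "pn"  [given at root]
3. n1.mk = 3  [len(S.off) + 1]
4. n2.sig = -5  [terminal]
5. n3.depth = "qr"  ["qr"]
6. n4.fin = 8  [terminal]
7. n3.off = true  [d.fin > 7]
8. n3.tag = -5  [d.fin - 13]
9. n6.sig = -4  [terminal]
10. n7.fin = 25  [terminal]
11. n9.tag = 6  [terminal]
12. n8.tag = 9  [e.tag + 3]
13. n8.mk = "vw"  ["vw"]
14. n8.ok = -1  [e.tag * 3 - 19]
15. n5.tag = -9  [C₁.ok + C₁.tag - 17]
16. n5.mk = "yu"  ["yu"]
17. n5.ok = 30  [d.fin * -1 + 55]
18. n1.val = false  [C.ok == C.tag]
19. n1.hot = 15  [len(C.mk) + 13]
20. n1.live = 29  [len(C.mk) + 27]
21. n0.sig = "ppn"  ["p" ++ S.off]
22. n0.hot = true  [B.val or S.lim]

true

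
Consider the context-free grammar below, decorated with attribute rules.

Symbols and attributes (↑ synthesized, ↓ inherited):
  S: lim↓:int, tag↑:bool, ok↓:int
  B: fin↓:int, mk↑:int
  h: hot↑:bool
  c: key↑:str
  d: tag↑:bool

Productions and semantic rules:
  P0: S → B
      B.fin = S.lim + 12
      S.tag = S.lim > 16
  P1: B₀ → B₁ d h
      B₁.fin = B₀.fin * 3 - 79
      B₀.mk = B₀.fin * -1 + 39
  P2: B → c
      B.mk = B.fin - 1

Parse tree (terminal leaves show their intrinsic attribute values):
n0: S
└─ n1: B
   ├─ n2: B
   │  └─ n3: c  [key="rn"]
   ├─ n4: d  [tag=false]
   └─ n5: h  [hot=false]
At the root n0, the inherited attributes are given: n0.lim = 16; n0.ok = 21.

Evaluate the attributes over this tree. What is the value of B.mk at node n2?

1. n0.lim = 16  [given at root]
2. n0.ok = 21  [given at root]
3. n1.fin = 28  [S.lim + 12]
4. n2.fin = 5  [B₀.fin * 3 - 79]
5. n3.key = "rn"  [terminal]
6. n2.mk = 4  [B.fin - 1]
7. n4.tag = false  [terminal]
8. n5.hot = false  [terminal]
9. n1.mk = 11  [B₀.fin * -1 + 39]
10. n0.tag = false  [S.lim > 16]

4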